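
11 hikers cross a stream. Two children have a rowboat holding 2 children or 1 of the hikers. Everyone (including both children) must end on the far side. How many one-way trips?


Per crossing of one of the hikers: children→, one←, one of the hikers→, one← = 4 trips
11 × 4 = 44, + 1 final children→ = 45
Minimum trips = 45

45


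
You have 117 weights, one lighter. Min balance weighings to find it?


Each weighing has 3 outcomes (left heavy / balance / right heavy), so k weighings distinguish at most 3^k cases; splitting into three near-equal groups achieves this.
Need 3^k ≥ 117: 3^4 = 81 < 117 ≤ 3^5 = 243
k = ⌈log₃(117)⌉ = 5

5


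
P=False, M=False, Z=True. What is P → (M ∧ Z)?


P = False, M = False, Z = True
Expression: P → (M ∧ Z)
Step 1: M ∧ Z = False AND True = False
Step 2: P → (False) = False → False = True

True


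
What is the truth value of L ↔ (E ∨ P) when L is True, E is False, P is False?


L = True, E = False, P = False
Step 1: E ∨ P = False OR False = False
Step 2: L ↔ (False): true when both sides have same truth value.
Result: True ↔ False = False

False


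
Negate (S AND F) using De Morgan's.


De Morgan's law: ¬(P ∧ Q) ≡ ¬P ∨ ¬Q
¬(S ∧ F) = ¬S ∨ ¬F

¬S ∨ ¬F


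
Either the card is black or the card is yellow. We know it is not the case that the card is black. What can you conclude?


Disjunctive syllogism: P ∨ Q, ¬P ⊢ Q
Disjunction: the card is black ∨ the card is yellow
We know it is not the case that the card is black.
By disjunctive syllogism, the other disjunct must be true.

The card is yellow


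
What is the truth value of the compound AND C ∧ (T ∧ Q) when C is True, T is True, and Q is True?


C = True, T = True, Q = True
Step 1: T ∧ Q = True AND True = True
Step 2: C ∧ True = True AND True = True
AND is true only when ALL operands are true.

True


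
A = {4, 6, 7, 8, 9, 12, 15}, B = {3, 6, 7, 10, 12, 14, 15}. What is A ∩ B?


A = {4, 6, 7, 8, 9, 12, 15}
B = {3, 6, 7, 10, 12, 14, 15}
Operation: intersection
Elements in both: 6, 7, 12, 15

{6, 7, 12, 15}


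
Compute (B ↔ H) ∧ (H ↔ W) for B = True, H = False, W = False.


B = True, H = False, W = False
Step 1: B ↔ H is true when B and H have the same value. Result: False
Step 2: H ↔ W is true when H and W have the same value. Result: True
Step 3: False ∧ True = False

False


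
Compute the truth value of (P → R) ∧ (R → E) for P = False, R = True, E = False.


P = False, R = True, E = False
Step 1: P → R is false only when P=True and R=False. Result: True
Step 2: R → E is false only when R=True and E=False. Result: False
Step 3: True ∧ False = False

False


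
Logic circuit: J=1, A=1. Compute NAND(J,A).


J AND A = 1
NOT(1) = 0

0


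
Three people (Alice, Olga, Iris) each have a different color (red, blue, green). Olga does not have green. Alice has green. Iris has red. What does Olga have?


From clues:
  Iris → red
  Alice → green
By elimination, Olga gets the remaining.

blue


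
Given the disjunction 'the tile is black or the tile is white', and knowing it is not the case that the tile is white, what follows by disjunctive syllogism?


Disjunctive syllogism: P ∨ Q, ¬P ⊢ Q
Disjunction: the tile is black ∨ the tile is white
We know it is not the case that the tile is white.
By disjunctive syllogism, the other disjunct must be true.

The tile is black


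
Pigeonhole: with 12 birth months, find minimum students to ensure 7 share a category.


Pigeonhole: to guarantee k in one of n categories, need (k-1)×n + 1.
k = 7, n = 12
Minimum = (7-1) × 12 + 1 = 6 × 12 + 1

73


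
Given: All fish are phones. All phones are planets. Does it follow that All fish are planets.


Premise 1: All fish are phones.
Premise 2: All phones are planets.
Conclusion: All fish are planets.
Barbara syllogism (AAA-1): All A are B, All B are C → All A are C.
Middle term (phones) distributed in premise 2.

Valid


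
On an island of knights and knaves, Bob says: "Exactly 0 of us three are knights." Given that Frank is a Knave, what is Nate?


Bob claims exactly 0 knights among Bob, Frank, Nate.
Given: Frank is a Knave.

Case 1: Bob is a Knight (tells truth)
  Then exactly 0 of the three are knights.
  Counting Bob, Frank: 1 knight(s) so far. Need -1 more → impossible.
Case 2: Bob is a Knave (lies)
  Then the count is NOT 0.
  If Nate = Knave, count = 0 = 0 → claim would be true, contradicts lie.
  If Nate = Knight, count = 1 ≠ 0 → lie confirmed ✓

Nate is a Knight.

Knight


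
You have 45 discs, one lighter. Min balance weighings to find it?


Each weighing has 3 outcomes (left heavy / balance / right heavy), so k weighings distinguish at most 3^k cases; splitting into three near-equal groups achieves this.
Need 3^k ≥ 45: 3^3 = 27 < 45 ≤ 3^4 = 81
k = ⌈log₃(45)⌉ = 4

4


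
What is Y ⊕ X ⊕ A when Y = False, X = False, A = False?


Y = False, X = False, A = False
Step 1: Y ⊕ X = False XOR False = False
Step 2: False ⊕ A = False XOR False = False
XOR is true when an odd number of operands are true.

False


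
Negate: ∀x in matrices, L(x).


Original: ∀x L(x)
Rule: ¬∀→∃, ¬∃→∀, negate predicate.
Negation: ∃x ¬L(x)

∃x ¬L(x)


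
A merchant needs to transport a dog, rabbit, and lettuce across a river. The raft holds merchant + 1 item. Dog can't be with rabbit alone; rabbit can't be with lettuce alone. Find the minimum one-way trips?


1. merchant+rabbit → 2. merchant ← 3. merchant+dog → 4. merchant+rabbit ← 5. merchant+lettuce → 6. merchant ← 7. merchant+rabbit →
Minimum trips = 7

7


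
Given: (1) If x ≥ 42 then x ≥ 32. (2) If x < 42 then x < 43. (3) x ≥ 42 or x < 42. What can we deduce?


Constructive dilemma: (P → Q) ∧ (R → S), P ∨ R ⊢ Q ∨ S
Premise 1: x ≥ 42 → x ≥ 32
Premise 2: x < 42 → x < 43
Premise 3: x ≥ 42 ∨ x < 42
Case 1: Assuming x ≥ 42, then by Premise 1, x ≥ 32.
Case 2: Assuming x < 42, then by Premise 2, x < 43.
Since one of x ≥ 42 or x < 42 must hold, we get x ≥ 32 or x < 43.

x ≥ 32 or x < 43.


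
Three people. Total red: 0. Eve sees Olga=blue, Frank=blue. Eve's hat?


Total red = 0, seen red = 0
Own red = 0 - 0 = 0
Eve's hat is blue.

blue


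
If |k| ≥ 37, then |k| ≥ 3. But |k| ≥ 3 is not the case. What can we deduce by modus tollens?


Modus tollens: P → Q, ¬Q ⊢ ¬P
P: |k| ≥ 37
Q: |k| ≥ 3
We have P → Q and Q is false.
By modus tollens, P must be false.

It is not the case that |k| ≥ 37


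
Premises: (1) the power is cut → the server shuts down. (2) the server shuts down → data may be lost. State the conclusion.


Hypothetical syllogism: P → Q, Q → R ⊢ P → R
Premise 1: the power is cut → the server shuts down
Premise 2: the server shuts down → data may be lost
Chain the implications: the middle term (the server shuts down) links the two.
Conclusion: If the power is cut, then data may be lost.

If the power is cut, then data may be lost.


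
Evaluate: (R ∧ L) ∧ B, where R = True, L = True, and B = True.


R = True, L = True, B = True
Step 1: R ∧ L = True AND True = True
Step 2: True ∧ B = True AND True = True
AND is true only when ALL operands are true.

True


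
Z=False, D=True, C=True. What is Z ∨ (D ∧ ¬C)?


Z = False, D = True, C = True
Expression: Z ∨ (D ∧ ¬C)
Step 1: ¬C = NOT True = False
Step 2: D ∧ ¬C = True AND False = False
Step 3: Z ∨ (False) = False OR False = False

False


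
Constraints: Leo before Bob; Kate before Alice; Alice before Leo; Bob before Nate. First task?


Constraints: Leo before Bob; Kate before Alice; Alice before Leo; Bob before Nate
The first task can have nothing scheduled before it, so it must never appear on the right of a 'before'.
Tasks appearing after some 'before': Bob, Alice, Leo, Nate.
The only task not in that list is Kate → it is first.

Kate


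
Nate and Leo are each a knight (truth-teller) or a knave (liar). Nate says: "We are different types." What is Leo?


Nate says: "We are different types."
Case 1: Nate is a Knight (truth-teller)
  Statement is true → they ARE different → Leo is a Knave
Case 2: Nate is a Knave (liar)
  Statement is false → they are NOT different → Leo is a Knave
In both cases, Leo is a Knave.

Knave


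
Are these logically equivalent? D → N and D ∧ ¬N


Expression 1: D → N
Expression 2: D ∧ ¬N
Truth table (D N | Expr1 Expr2):
  T T |   T     F   ← differ
  T F |   F     T   ← differ
  F T |   T     F   ← differ
  F F |   T     F   ← differ
Counterexample: D=T, N=T gives Expr1 = T but Expr2 = F, so the expressions are NOT logically equivalent.

No


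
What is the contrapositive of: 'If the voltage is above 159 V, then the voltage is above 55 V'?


Original: If the voltage is above 159 V, then the voltage is above 55 V
Contrapositive: If ¬Q, then ¬P
Negate Q: not (the voltage is above 55 V)
Negate P: not (the voltage is above 159 V)

If not (the voltage is above 55 V), then not (the voltage is above 159 V).


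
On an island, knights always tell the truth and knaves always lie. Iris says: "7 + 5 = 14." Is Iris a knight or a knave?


Statement: "7 + 5 = 14."
Actual: 7 + 5 = 12
Claimed: 14
Statement is FALSE → Iris lies → Knave

Knave


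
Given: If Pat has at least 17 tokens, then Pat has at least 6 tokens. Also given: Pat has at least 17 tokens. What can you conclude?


Modus ponens: P → Q, P ⊢ Q
P: Pat has at least 17 tokens
Q: Pat has at least 6 tokens
We have P → Q and P is true.
By modus ponens, Q must be true.

Pat has at least 6 tokens


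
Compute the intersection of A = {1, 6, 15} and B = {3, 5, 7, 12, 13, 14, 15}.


A = {1, 6, 15}
B = {3, 5, 7, 12, 13, 14, 15}
Operation: intersection
Elements in both: 15

{15}


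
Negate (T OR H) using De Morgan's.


De Morgan's law: ¬(P ∨ Q) ≡ ¬P ∧ ¬Q
¬(T ∨ H) = ¬T ∧ ¬H

¬T ∧ ¬H


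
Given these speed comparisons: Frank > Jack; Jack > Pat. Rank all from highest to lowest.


Constraints: Frank > Jack; Jack > Pat
Method: at each step, the next-highest is the one remaining person who never appears on the smaller side of a constraint between remaining people.
  Step 1: remaining {Frank, Jack, Pat}; on the smaller side: {Jack, Pat} → Frank is next (Frank > Jack).
  Step 2: remaining {Jack, Pat}; on the smaller side: {Pat} → Jack is next (Jack > Pat).
  Step 3: only Pat remains → lowest.
Final ranking (highest to lowest):

Frank > Jack > Pat


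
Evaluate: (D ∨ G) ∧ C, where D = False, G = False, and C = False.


D = False, G = False, C = False
Step 1: D ∨ G = False OR False = False
Step 2: False ∧ C = False AND False = False
OR is true when at least one operand is true; AND requires both.

False


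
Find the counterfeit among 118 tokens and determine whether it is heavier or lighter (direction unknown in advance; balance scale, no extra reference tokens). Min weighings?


Let n = 118. 236 possibilities (n tokens × lighter/heavier); each weighing has 3 outcomes.
Bound for k weighings: say the first weighing puts j tokens on each pan. If it tips, the 2j weighed tokens remain suspects (each with a known direction) and k-1 weighings give 3^(k-1) outcomes; 3^(k-1) is odd, so 2j ≤ 3^(k-1) - 1. If it balances, the n - 2j unweighed tokens remain with direction unknown: 2(n - 2j) ≤ 3^(k-1) - 1 by the same parity argument. Adding, n ≤ (3^(k-1) - 1) + (3^(k-1) - 1)/2 = (3^k - 3)/2, and the classical three-group strategy achieves this (3 tokens in 2 weighings, 12 in 3, 39 in 4, 120 in 5).
So we need the smallest k with (3^k - 3)/2 ≥ 118.
k = 4: (3^4 - 3)/2 = 39 < 118 ✗
k = 5: (3^5 - 3)/2 = 120 ≥ 118 ✓

5


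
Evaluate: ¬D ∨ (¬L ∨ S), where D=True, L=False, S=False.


D = True, L = False, S = False
Expression: ¬D ∨ (¬L ∨ S)
Step 1: ¬L = NOT False = True
Step 2: ¬L ∨ S = True OR False = True
Step 3: ¬D = NOT True = False
Step 4: (False) ∨ (True) = False OR True = True

True


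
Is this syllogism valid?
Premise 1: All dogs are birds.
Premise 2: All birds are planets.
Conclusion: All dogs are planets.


Premise 1: All dogs are birds.
Premise 2: All birds are planets.
Conclusion: All dogs are planets.
Barbara syllogism (AAA-1): All A are B, All B are C → All A are C.
Middle term (birds) distributed in premise 2.

Valid


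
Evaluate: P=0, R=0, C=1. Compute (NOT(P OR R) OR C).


P OR R = 0
NOT(0) = 1
1 OR 1 = 1

1


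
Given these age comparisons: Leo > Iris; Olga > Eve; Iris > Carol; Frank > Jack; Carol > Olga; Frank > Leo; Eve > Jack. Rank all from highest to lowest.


Constraints: Leo > Iris; Olga > Eve; Iris > Carol; Frank > Jack; Carol > Olga; Frank > Leo; Eve > Jack
Method: at each step, the next-highest is the one remaining person who never appears on the smaller side of a constraint between remaining people.
  Step 1: remaining {Iris, Frank, Olga, Eve, Leo, Jack, Carol}; on the smaller side: {Iris, Olga, Eve, Leo, Jack, Carol} → Frank is next (Frank > Jack; Frank > Leo).
  Step 2: remaining {Iris, Olga, Eve, Leo, Jack, Carol}; on the smaller side: {Iris, Olga, Eve, Jack, Carol} → Leo is next (Leo > Iris).
  Step 3: remaining {Iris, Olga, Eve, Jack, Carol}; on the smaller side: {Olga, Eve, Jack, Carol} → Iris is next (Iris > Carol).
  Step 4: remaining {Olga, Eve, Jack, Carol}; on the smaller side: {Olga, Eve, Jack} → Carol is next (Carol > Olga).
  Step 5: remaining {Olga, Eve, Jack}; on the smaller side: {Eve, Jack} → Olga is next (Olga > Eve).
  Step 6: remaining {Eve, Jack}; on the smaller side: {Jack} → Eve is next (Eve > Jack).
  Step 7: only Jack remains → lowest.
Final ranking (highest to lowest):

Frank > Leo > Iris > Carol > Olga > Eve > Jack


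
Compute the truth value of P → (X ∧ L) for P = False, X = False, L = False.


P = False, X = False, L = False
Step 1: X ∧ L = False AND False = False
Step 2: P → (False): false only when P=True and consequent=False.
Result: True

True


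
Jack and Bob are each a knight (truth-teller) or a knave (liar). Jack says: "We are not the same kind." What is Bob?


Jack says: "We are not the same kind."
Case 1: Jack is a Knight (truth-teller)
  Statement is true → they ARE different → Bob is a Knave
Case 2: Jack is a Knave (liar)
  Statement is false → they are NOT different → Bob is a Knave
In both cases, Bob is a Knave.

Knave


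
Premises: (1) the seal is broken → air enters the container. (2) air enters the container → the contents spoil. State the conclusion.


Hypothetical syllogism: P → Q, Q → R ⊢ P → R
Premise 1: the seal is broken → air enters the container
Premise 2: air enters the container → the contents spoil
Chain the implications: the middle term (air enters the container) links the two.
Conclusion: If the seal is broken, then the contents spoil.

If the seal is broken, then the contents spoil.


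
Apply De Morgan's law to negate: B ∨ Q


De Morgan's law: ¬(P ∨ Q) ≡ ¬P ∧ ¬Q
¬(B ∨ Q) = ¬B ∧ ¬Q

¬B ∧ ¬Q


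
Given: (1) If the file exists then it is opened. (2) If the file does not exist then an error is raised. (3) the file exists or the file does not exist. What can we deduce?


Constructive dilemma: (P → Q) ∧ (R → S), P ∨ R ⊢ Q ∨ S
Premise 1: the file exists → it is opened
Premise 2: the file does not exist → an error is raised
Premise 3: the file exists ∨ the file does not exist
Case 1: Assuming the file exists, then by Premise 1, it is opened.
Case 2: Assuming the file does not exist, then by Premise 2, an error is raised.
Since one of the file exists or the file does not exist must hold, we get it is opened or an error is raised.

It is opened or an error is raised.


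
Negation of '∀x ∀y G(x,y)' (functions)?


Original: ∀x ∀y G(x,y)
Rule: ¬∀→∃, ¬∃→∀, negate predicate.
Negation: ∃x ∃y ¬G(x,y)

∃x ∃y ¬G(x,y)


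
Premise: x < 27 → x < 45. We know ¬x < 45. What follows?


Modus tollens: P → Q, ¬Q ⊢ ¬P
P: x < 27
Q: x < 45
We have P → Q and Q is false.
By modus tollens, P must be false.

It is not the case that x < 27


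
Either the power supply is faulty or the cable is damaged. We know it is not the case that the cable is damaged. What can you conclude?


Disjunctive syllogism: P ∨ Q, ¬P ⊢ Q
Disjunction: the power supply is faulty ∨ the cable is damaged
We know it is not the case that the cable is damaged.
By disjunctive syllogism, the other disjunct must be true.

The power supply is faulty


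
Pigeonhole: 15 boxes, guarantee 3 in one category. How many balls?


Pigeonhole: to guarantee k in one of n categories, need (k-1)×n + 1.
k = 3, n = 15
Minimum = (3-1) × 15 + 1 = 2 × 15 + 1

31


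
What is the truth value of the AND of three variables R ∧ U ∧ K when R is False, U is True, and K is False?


R = False, U = True, K = False
Step 1: R ∧ U = False AND True = False
Step 2: (False) ∧ K = (False) AND False = False
AND is true only when ALL operands are true.

False


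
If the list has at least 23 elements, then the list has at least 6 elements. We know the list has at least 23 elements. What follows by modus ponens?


Modus ponens: P → Q, P ⊢ Q
P: the list has at least 23 elements
Q: the list has at least 6 elements
We have P → Q and P is true.
By modus ponens, Q must be true.

The list has at least 6 elements


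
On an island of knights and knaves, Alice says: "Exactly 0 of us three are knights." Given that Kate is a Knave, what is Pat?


Alice claims exactly 0 knights among Alice, Kate, Pat.
Given: Kate is a Knave.

Case 1: Alice is a Knight (tells truth)
  Then exactly 0 of the three are knights.
  Counting Alice, Kate: 1 knight(s) so far. Need -1 more → impossible.
Case 2: Alice is a Knave (lies)
  Then the count is NOT 0.
  If Pat = Knave, count = 0 = 0 → claim would be true, contradicts lie.
  If Pat = Knight, count = 1 ≠ 0 → lie confirmed ✓

Pat is a Knight.

Knight


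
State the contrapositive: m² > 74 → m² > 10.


Original: If m² > 74, then m² > 10
Contrapositive: If ¬Q, then ¬P
Negate Q: not (m² > 10)
Negate P: not (m² > 74)

If not (m² > 10), then not (m² > 74).


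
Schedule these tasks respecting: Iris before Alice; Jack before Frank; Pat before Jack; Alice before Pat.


Constraints: Iris before Alice; Jack before Frank; Pat before Jack; Alice before Pat
Method: repeatedly schedule the remaining task that has no remaining task required before it.
  Step 1: remaining {Iris, Pat, Frank, Alice, Jack}; every task except Iris still has a predecessor pending → schedule Iris.
  Step 2: remaining {Pat, Frank, Alice, Jack}; every task except Alice still has a predecessor pending → schedule Alice.
  Step 3: remaining {Pat, Frank, Jack}; every task except Pat still has a predecessor pending → schedule Pat.
  Step 4: remaining {Frank, Jack}; every task except Jack still has a predecessor pending → schedule Jack.
  Step 5: only Frank remains → schedule Frank.
Resulting order:

Iris → Alice → Pat → Jack → Frank


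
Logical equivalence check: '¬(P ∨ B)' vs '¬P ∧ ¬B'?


Expression 1: ¬(P ∨ B)
Expression 2: ¬P ∧ ¬B
Truth table (P B | Expr1 Expr2):
  T T |   F     F
  T F |   F     F
  F T |   F     F
  F F |   T     T
All 4 rows agree, so the expressions are logically equivalent.

Yes


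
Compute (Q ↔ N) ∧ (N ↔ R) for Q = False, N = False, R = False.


Q = False, N = False, R = False
Step 1: Q ↔ N is true when Q and N have the same value. Result: True
Step 2: N ↔ R is true when N and R have the same value. Result: True
Step 3: True ∧ True = True

True


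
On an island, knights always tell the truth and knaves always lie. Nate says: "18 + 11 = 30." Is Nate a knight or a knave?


Statement: "18 + 11 = 30."
Actual: 18 + 11 = 29
Claimed: 30
Statement is FALSE → Nate lies → Knave

Knave


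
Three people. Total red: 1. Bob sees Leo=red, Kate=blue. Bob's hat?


Total red = 1, seen red = 1
Own red = 1 - 1 = 0
Bob's hat is blue.

blue


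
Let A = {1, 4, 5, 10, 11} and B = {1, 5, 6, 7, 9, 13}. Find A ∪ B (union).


A = {1, 4, 5, 10, 11}
B = {1, 5, 6, 7, 9, 13}
Operation: union
All elements combined: 1, 4, 5, 6, 7, 9, 10, 11, 13

{1, 4, 5, 6, 7, 9, 10, 11, 13}


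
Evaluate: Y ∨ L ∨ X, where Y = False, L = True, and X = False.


Y = False, L = True, X = False
Step 1: Y ∨ L = False OR True = True
Step 2: True ∨ X = True OR False = True
OR is true when at least one operand is true.

True


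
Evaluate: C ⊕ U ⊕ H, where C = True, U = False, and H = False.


C = True, U = False, H = False
Step 1: C ⊕ U = True XOR False = True
Step 2: True ⊕ H = True XOR False = True
XOR is true when an odd number of operands are true.

True


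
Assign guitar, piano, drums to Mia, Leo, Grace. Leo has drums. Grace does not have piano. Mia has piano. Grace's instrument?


From clues:
  Leo → drums
  Mia → piano
By elimination, Grace gets the remaining.

guitar


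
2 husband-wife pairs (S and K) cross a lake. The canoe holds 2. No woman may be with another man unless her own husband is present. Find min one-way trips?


Label couples S and K.
1. WS+WK → (far: WS,WK; near: HS,HK)
2. WS ←   (far: WK; near: HS,HK,WS)
3. HS+HK → (far: HS,HK,WK; near: WS)
4. HS ←   (far: HK,WK; near: HS,WS)  — HS returns, since WS is alone on near bank
5. HS+WS → (far: all four; near: empty)
Every state respects the constraint.
Minimum trips = 5

5


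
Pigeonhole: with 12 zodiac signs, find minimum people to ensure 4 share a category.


Pigeonhole: to guarantee k in one of n categories, need (k-1)×n + 1.
k = 4, n = 12
Minimum = (4-1) × 12 + 1 = 3 × 12 + 1

37


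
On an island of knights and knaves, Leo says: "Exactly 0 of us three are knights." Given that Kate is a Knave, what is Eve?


Leo claims exactly 0 knights among Leo, Kate, Eve.
Given: Kate is a Knave.

Case 1: Leo is a Knight (tells truth)
  Then exactly 0 of the three are knights.
  Counting Leo, Kate: 1 knight(s) so far. Need -1 more → impossible.
Case 2: Leo is a Knave (lies)
  Then the count is NOT 0.
  If Eve = Knave, count = 0 = 0 → claim would be true, contradicts lie.
  If Eve = Knight, count = 1 ≠ 0 → lie confirmed ✓

Eve is a Knight.

Knight


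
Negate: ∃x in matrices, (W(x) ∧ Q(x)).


Original: ∃x (W(x) ∧ Q(x))
Rule: ¬∀→∃, ¬∃→∀, negate predicate.
Negation: ∀x (¬W(x) ∨ ¬Q(x))

∀x (¬W(x) ∨ ¬Q(x))


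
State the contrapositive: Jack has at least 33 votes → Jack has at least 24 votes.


Original: If Jack has at least 33 votes, then Jack has at least 24 votes
Contrapositive: If ¬Q, then ¬P
Negate Q: not (Jack has at least 24 votes)
Negate P: not (Jack has at least 33 votes)

If not (Jack has at least 24 votes), then not (Jack has at least 33 votes).


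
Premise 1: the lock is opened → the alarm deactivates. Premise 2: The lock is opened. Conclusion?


Modus ponens: P → Q, P ⊢ Q
P: the lock is opened
Q: the alarm deactivates
We have P → Q and P is true.
By modus ponens, Q must be true.

The alarm deactivates


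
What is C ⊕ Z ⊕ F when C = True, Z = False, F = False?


C = True, Z = False, F = False
Step 1: C ⊕ Z = True XOR False = True
Step 2: True ⊕ F = True XOR False = True
XOR is true when an odd number of operands are true.

True


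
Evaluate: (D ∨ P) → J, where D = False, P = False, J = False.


D = False, P = False, J = False
Step 1: D ∨ P = False OR False = False
Step 2: (False) → J: false only when antecedent=True and J=False.
Result: True

True


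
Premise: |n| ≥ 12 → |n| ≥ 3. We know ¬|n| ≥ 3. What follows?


Modus tollens: P → Q, ¬Q ⊢ ¬P
P: |n| ≥ 12
Q: |n| ≥ 3
We have P → Q and Q is false.
By modus tollens, P must be false.

It is not the case that |n| ≥ 12


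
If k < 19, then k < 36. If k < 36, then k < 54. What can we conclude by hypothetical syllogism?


Hypothetical syllogism: P → Q, Q → R ⊢ P → R
Premise 1: k < 19 → k < 36
Premise 2: k < 36 → k < 54
Chain the implications: the middle term (k < 36) links the two.
Conclusion: If k < 19, then k < 54.

If k < 19, then k < 54.


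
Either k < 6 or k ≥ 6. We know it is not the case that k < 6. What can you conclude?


Disjunctive syllogism: P ∨ Q, ¬P ⊢ Q
Disjunction: k < 6 ∨ k ≥ 6
We know it is not the case that k < 6.
By disjunctive syllogism, the other disjunct must be true.

k ≥ 6


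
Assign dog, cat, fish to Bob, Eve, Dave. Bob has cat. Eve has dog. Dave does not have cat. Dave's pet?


From clues:
  Eve → dog
  Bob → cat
By elimination, Dave gets the remaining.

fish


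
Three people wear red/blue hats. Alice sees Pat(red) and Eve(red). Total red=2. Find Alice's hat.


Total red = 2, seen red = 2
Own red = 2 - 2 = 0
Alice's hat is blue.

blue


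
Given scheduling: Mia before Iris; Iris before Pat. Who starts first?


Constraints: Mia before Iris; Iris before Pat
The first task can have nothing scheduled before it, so it must never appear on the right of a 'before'.
Tasks appearing after some 'before': Iris, Pat.
The only task not in that list is Mia → it is first.

Mia


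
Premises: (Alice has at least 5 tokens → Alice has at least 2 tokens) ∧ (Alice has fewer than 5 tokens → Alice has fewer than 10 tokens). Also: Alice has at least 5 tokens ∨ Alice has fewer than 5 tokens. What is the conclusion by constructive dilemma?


Constructive dilemma: (P → Q) ∧ (R → S), P ∨ R ⊢ Q ∨ S
Premise 1: Alice has at least 5 tokens → Alice has at least 2 tokens
Premise 2: Alice has fewer than 5 tokens → Alice has fewer than 10 tokens
Premise 3: Alice has at least 5 tokens ∨ Alice has fewer than 5 tokens
Case 1: Assuming Alice has at least 5 tokens, then by Premise 1, Alice has at least 2 tokens.
Case 2: Assuming Alice has fewer than 5 tokens, then by Premise 2, Alice has fewer than 10 tokens.
Since one of Alice has at least 5 tokens or Alice has fewer than 5 tokens must hold, we get Alice has at least 2 tokens or Alice has fewer than 10 tokens.

Alice has at least 2 tokens or Alice has fewer than 10 tokens.


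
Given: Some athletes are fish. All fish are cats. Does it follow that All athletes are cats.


Premise 1: Some athletes are fish.
Premise 2: All fish are cats.
Conclusion: All athletes are cats.
Fallacy: illicit minor. The minor term (athletes) is distributed in the conclusion ('All athletes ...') but undistributed in its premise ('Some athletes are fish' doesn't cover all athletes).
Only 'Some athletes are cats' follows, not 'All'.

Invalid


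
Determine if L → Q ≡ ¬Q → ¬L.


Expression 1: L → Q
Expression 2: ¬Q → ¬L
Truth table (L Q | Expr1 Expr2):
  T T |   T     T
  T F |   F     F
  F T |   T     T
  F F |   T     T
All 4 rows agree, so the expressions are logically equivalent.

Yes


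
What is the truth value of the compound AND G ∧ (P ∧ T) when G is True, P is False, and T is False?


G = True, P = False, T = False
Step 1: P ∧ T = False AND False = False
Step 2: G ∧ False = True AND False = False
AND is true only when ALL operands are true.

False


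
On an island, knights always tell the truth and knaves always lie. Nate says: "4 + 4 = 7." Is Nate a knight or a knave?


Statement: "4 + 4 = 7."
Actual: 4 + 4 = 8
Claimed: 7
Statement is FALSE → Nate lies → Knave

Knave


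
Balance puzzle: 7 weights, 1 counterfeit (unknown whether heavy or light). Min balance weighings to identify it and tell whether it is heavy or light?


Let n = 7. 14 possibilities (n weights × lighter/heavier); each weighing has 3 outcomes.
Bound for k weighings: say the first weighing puts j weights on each pan. If it tips, the 2j weighed weights remain suspects (each with a known direction) and k-1 weighings give 3^(k-1) outcomes; 3^(k-1) is odd, so 2j ≤ 3^(k-1) - 1. If it balances, the n - 2j unweighed weights remain with direction unknown: 2(n - 2j) ≤ 3^(k-1) - 1 by the same parity argument. Adding, n ≤ (3^(k-1) - 1) + (3^(k-1) - 1)/2 = (3^k - 3)/2, and the classical three-group strategy achieves this (3 weights in 2 weighings, 12 in 3, 39 in 4, 120 in 5).
So we need the smallest k with (3^k - 3)/2 ≥ 7.
k = 2: (3^2 - 3)/2 = 3 < 7 ✗
k = 3: (3^3 - 3)/2 = 12 ≥ 7 ✓

3


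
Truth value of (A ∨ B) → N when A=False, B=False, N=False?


A = False, B = False, N = False
Expression: (A ∨ B) → N
Step 1: A ∨ B = False OR False = False
Step 2: (False) → N = False → False (false only if antecedent True and consequent False) = True

True


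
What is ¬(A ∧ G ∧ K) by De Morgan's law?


De Morgan's law: ¬(P ∧ Q ∧ R) ≡ ¬P ∨ ¬Q ∨ ¬R
¬(A ∧ G ∧ K) = ¬A ∨ ¬G ∨ ¬K

¬A ∨ ¬G ∨ ¬K


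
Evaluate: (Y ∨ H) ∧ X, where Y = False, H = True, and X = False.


Y = False, H = True, X = False
Step 1: Y ∨ H = False OR True = True
Step 2: True ∧ X = True AND False = False
OR is true when at least one operand is true; AND requires both.

False


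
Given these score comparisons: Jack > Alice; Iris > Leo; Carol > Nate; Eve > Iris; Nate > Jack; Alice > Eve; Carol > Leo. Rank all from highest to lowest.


Constraints: Jack > Alice; Iris > Leo; Carol > Nate; Eve > Iris; Nate > Jack; Alice > Eve; Carol > Leo
Method: at each step, the next-highest is the one remaining person who never appears on the smaller side of a constraint between remaining people.
  Step 1: remaining {Eve, Nate, Leo, Alice, Carol, Iris, Jack}; on the smaller side: {Eve, Nate, Leo, Alice, Iris, Jack} → Carol is next (Carol > Nate; Carol > Leo).
  Step 2: remaining {Eve, Nate, Leo, Alice, Iris, Jack}; on the smaller side: {Eve, Leo, Alice, Iris, Jack} → Nate is next (Nate > Jack).
  Step 3: remaining {Eve, Leo, Alice, Iris, Jack}; on the smaller side: {Eve, Leo, Alice, Iris} → Jack is next (Jack > Alice).
  Step 4: remaining {Eve, Leo, Alice, Iris}; on the smaller side: {Eve, Leo, Iris} → Alice is next (Alice > Eve).
  Step 5: remaining {Eve, Leo, Iris}; on the smaller side: {Leo, Iris} → Eve is next (Eve > Iris).
  Step 6: remaining {Leo, Iris}; on the smaller side: {Leo} → Iris is next (Iris > Leo).
  Step 7: only Leo remains → lowest.
Final ranking (highest to lowest):

Carol > Nate > Jack > Alice > Eve > Iris > Leo


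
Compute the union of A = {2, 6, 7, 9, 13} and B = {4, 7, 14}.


A = {2, 6, 7, 9, 13}
B = {4, 7, 14}
Operation: union
All elements combined: 2, 4, 6, 7, 9, 13, 14

{2, 4, 6, 7, 9, 13, 14}


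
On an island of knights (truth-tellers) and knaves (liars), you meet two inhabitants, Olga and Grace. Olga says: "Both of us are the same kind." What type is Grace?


Olga says: "Both of us are the same kind."
Case 1: Olga is a Knight (truth-teller)
  Statement is true → they ARE the same → Grace is also a Knight
Case 2: Olga is a Knave (liar)
  Statement is false → they are NOT the same → Grace is a Knight
In both cases, Grace is a Knight.

Knight


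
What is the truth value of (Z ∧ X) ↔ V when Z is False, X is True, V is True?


Z = False, X = True, V = True
Step 1: Z ∧ X = False AND True = False
Step 2: (False) ↔ V: true when both sides have same truth value.
Result: False ↔ True = False

False


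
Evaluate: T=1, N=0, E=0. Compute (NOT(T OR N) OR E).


T OR N = 1
NOT(1) = 0
0 OR 0 = 0

0


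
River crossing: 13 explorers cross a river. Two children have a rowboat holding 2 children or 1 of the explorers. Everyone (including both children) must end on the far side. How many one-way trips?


Per crossing of one of the explorers: children→, one←, one of the explorers→, one← = 4 trips
13 × 4 = 52, + 1 final children→ = 53
Minimum trips = 53

53


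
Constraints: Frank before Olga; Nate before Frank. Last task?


Constraints: Frank before Olga; Nate before Frank
The last task can have nothing scheduled after it, so it must never appear on the left of a 'before'.
Tasks appearing before some other task: Frank, Nate.
The only task not in that list is Olga → it is last.

Olga


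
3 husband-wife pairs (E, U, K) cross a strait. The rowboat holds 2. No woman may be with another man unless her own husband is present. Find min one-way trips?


Label couples E, U, K (H = husband, W = wife).
Counting alone: 6 people, the rowboat carries 2 and someone must bring it back, so each round trip nets at most +1 on the far side until the last crossing → at least 9 trips. The jealousy constraint makes 9 impossible; the shortest valid schedule has 11:
1. WE+WU →  (far: WE,WU; near: HE,HU,HK,WK)
2. WE ←       (far: WU; near: HE,HU,HK,WE,WK)
3. WE+WK →  (far: WE,WU,WK; near: HE,HU,HK)
4. WE ←       (far: WU,WK; near: HE,HU,HK,WE)
5. HU+HK →  (far: HU,WU,HK,WK; near: HE,WE)
6. HU+WU ←  (far: HK,WK; near: HE,WE,HU,WU)
7. HE+HU →  (far: HE,HU,HK,WK; near: WE,WU)
8. WK ←       (far: HE,HU,HK; near: WE,WU,WK)
9. WE+WU →  (far: HE,WE,HU,WU,HK; near: WK)
10. HK ←      (far: HE,WE,HU,WU; near: HK,WK)
11. HK+WK → (far: all six; near: empty)
In every state each wife is either with her husband or with no other man.
Minimum trips = 11

11


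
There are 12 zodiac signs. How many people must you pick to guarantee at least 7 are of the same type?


Pigeonhole: to guarantee k in one of n categories, need (k-1)×n + 1.
k = 7, n = 12
Minimum = (7-1) × 12 + 1 = 6 × 12 + 1

73


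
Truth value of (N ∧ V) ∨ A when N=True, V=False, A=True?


N = True, V = False, A = True
Expression: (N ∧ V) ∨ A
Step 1: N ∧ V = True AND False = False
Step 2: (False) ∨ A = False OR True = True

True


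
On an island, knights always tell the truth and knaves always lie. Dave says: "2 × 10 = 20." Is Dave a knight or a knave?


Statement: "2 × 10 = 20."
Actual: 2 × 10 = 20
Claimed: 20
Statement is TRUE → Dave tells the truth → Knight

Knight


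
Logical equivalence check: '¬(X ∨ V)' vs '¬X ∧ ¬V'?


Expression 1: ¬(X ∨ V)
Expression 2: ¬X ∧ ¬V
Truth table (X V | Expr1 Expr2):
  T T |   F     F
  T F |   F     F
  F T |   F     F
  F F |   T     T
All 4 rows agree, so the expressions are logically equivalent.

Yes


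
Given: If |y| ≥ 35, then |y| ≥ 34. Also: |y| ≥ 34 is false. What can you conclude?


Modus tollens: P → Q, ¬Q ⊢ ¬P
P: |y| ≥ 35
Q: |y| ≥ 34
We have P → Q and Q is false.
By modus tollens, P must be false.

It is not the case that |y| ≥ 35


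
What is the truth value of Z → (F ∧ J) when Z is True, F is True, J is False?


Z = True, F = True, J = False
Step 1: F ∧ J = True AND False = False
Step 2: Z → (False): false only when Z=True and consequent=False.
Result: False

False


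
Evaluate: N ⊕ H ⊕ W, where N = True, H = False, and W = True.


N = True, H = False, W = True
Step 1: N ⊕ H = True XOR False = True
Step 2: True ⊕ W = True XOR True = False
XOR is true when an odd number of operands are true.

False


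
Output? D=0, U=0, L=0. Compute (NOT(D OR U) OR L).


D OR U = 0
NOT(0) = 1
1 OR 0 = 1

1


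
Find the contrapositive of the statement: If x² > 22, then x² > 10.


Original: If x² > 22, then x² > 10
Contrapositive: If ¬Q, then ¬P
Negate Q: not (x² > 10)
Negate P: not (x² > 22)

If not (x² > 10), then not (x² > 22).


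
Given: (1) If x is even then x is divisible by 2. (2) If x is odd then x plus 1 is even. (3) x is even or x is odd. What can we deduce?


Constructive dilemma: (P → Q) ∧ (R → S), P ∨ R ⊢ Q ∨ S
Premise 1: x is even → x is divisible by 2
Premise 2: x is odd → x plus 1 is even
Premise 3: x is even ∨ x is odd
Case 1: Assuming x is even, then by Premise 1, x is divisible by 2.
Case 2: Assuming x is odd, then by Premise 2, x plus 1 is even.
Since one of x is even or x is odd must hold, we get x is divisible by 2 or x plus 1 is even.

x is divisible by 2 or x plus 1 is even.


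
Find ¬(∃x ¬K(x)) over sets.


Original: ∃x ¬K(x)
Rule: ¬∀→∃, ¬∃→∀, negate predicate.
Negation: ∀x K(x)

∀x K(x)


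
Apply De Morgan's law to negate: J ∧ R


De Morgan's law: ¬(P ∧ Q) ≡ ¬P ∨ ¬Q
¬(J ∧ R) = ¬J ∨ ¬R

¬J ∨ ¬R


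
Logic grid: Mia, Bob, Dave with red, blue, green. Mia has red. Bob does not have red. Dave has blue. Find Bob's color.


From clues:
  Dave → blue
  Mia → red
By elimination, Bob gets the remaining.

green


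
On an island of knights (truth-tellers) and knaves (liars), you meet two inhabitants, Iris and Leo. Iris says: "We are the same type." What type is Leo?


Iris says: "We are the same type."
Case 1: Iris is a Knight (truth-teller)
  Statement is true → they ARE the same → Leo is also a Knight
Case 2: Iris is a Knave (liar)
  Statement is false → they are NOT the same → Leo is a Knight
In both cases, Leo is a Knight.

Knight


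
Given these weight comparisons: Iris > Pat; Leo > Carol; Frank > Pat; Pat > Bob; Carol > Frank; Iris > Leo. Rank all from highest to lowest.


Constraints: Iris > Pat; Leo > Carol; Frank > Pat; Pat > Bob; Carol > Frank; Iris > Leo
Method: at each step, the next-highest is the one remaining person who never appears on the smaller side of a constraint between remaining people.
  Step 1: remaining {Bob, Iris, Frank, Pat, Leo, Carol}; on the smaller side: {Bob, Frank, Pat, Leo, Carol} → Iris is next (Iris > Pat; Iris > Leo).
  Step 2: remaining {Bob, Frank, Pat, Leo, Carol}; on the smaller side: {Bob, Frank, Pat, Carol} → Leo is next (Leo > Carol).
  Step 3: remaining {Bob, Frank, Pat, Carol}; on the smaller side: {Bob, Frank, Pat} → Carol is next (Carol > Frank).
  Step 4: remaining {Bob, Frank, Pat}; on the smaller side: {Bob, Pat} → Frank is next (Frank > Pat).
  Step 5: remaining {Bob, Pat}; on the smaller side: {Bob} → Pat is next (Pat > Bob).
  Step 6: only Bob remains → lowest.
Final ranking (highest to lowest):

Iris > Leo > Carol > Frank > Pat > Bob


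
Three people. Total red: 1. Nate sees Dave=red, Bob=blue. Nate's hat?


Total red = 1, seen red = 1
Own red = 1 - 1 = 0
Nate's hat is blue.

blue


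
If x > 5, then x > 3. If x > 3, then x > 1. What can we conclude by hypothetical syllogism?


Hypothetical syllogism: P → Q, Q → R ⊢ P → R
Premise 1: x > 5 → x > 3
Premise 2: x > 3 → x > 1
Chain the implications: the middle term (x > 3) links the two.
Conclusion: If x > 5, then x > 1.

If x > 5, then x > 1.


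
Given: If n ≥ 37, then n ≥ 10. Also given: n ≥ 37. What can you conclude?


Modus ponens: P → Q, P ⊢ Q
P: n ≥ 37
Q: n ≥ 10
We have P → Q and P is true.
By modus ponens, Q must be true.

n ≥ 10


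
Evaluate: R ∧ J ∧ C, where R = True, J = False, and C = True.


R = True, J = False, C = True
Step 1: R ∧ J = True AND False = False
Step 2: (False) ∧ C = (False) AND True = False
AND is true only when ALL operands are true.

False


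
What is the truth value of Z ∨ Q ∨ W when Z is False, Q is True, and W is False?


Z = False, Q = True, W = False
Step 1: Z ∨ Q = False OR True = True
Step 2: True ∨ W = True OR False = True
OR is true when at least one operand is true.

True


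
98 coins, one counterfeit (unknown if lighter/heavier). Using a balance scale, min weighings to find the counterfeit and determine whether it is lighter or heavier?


Let n = 98. 196 possibilities (n coins × lighter/heavier); each weighing has 3 outcomes.
Bound for k weighings: say the first weighing puts j coins on each pan. If it tips, the 2j weighed coins remain suspects (each with a known direction) and k-1 weighings give 3^(k-1) outcomes; 3^(k-1) is odd, so 2j ≤ 3^(k-1) - 1. If it balances, the n - 2j unweighed coins remain with direction unknown: 2(n - 2j) ≤ 3^(k-1) - 1 by the same parity argument. Adding, n ≤ (3^(k-1) - 1) + (3^(k-1) - 1)/2 = (3^k - 3)/2, and the classical three-group strategy achieves this (3 coins in 2 weighings, 12 in 3, 39 in 4, 120 in 5).
So we need the smallest k with (3^k - 3)/2 ≥ 98.
k = 4: (3^4 - 3)/2 = 39 < 98 ✗
k = 5: (3^5 - 3)/2 = 120 ≥ 98 ✓

5
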